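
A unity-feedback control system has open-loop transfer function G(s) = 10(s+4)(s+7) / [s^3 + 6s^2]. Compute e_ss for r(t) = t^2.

Lowest-order denominator term is 6s^2, so the open loop has 2 poles at the origin → type 2 system.
K_a = lim_{s→0} s^2·G(s) = 10·4·7 / 6 = 140/3.
r(t) = t^2 gives R(s) = 2/s^3.
e_ss = 2/K_a = 2/(140/3) = 3/70.

3/70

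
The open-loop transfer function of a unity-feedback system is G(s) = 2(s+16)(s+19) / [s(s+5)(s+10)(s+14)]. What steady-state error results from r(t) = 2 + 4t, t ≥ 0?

One free integrator in G(s): this is a type 1 system. By superposition:
  • 2: tracked with zero error.
  • 4t: e_ss = 4/K_v with K_v=152/175 → 175/38.
Total e_ss = 175/38.

175/38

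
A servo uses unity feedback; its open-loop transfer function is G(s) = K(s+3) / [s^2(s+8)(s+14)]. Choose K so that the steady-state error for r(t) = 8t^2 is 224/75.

200

G(s) has two factors of s in the denominator, so the system is type 2.
K_a = lim_{s→0} s^2·G(s) = K·3 / (8·14) = (3/112)·K.
e_ss = 16/K_a = 224/75 ⇒ K_a = 75/14 ⇒ K = (75/14)/(3/112) = 200.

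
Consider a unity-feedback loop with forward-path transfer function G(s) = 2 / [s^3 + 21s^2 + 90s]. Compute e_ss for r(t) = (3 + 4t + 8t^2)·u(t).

infinity

Factoring s from the denominator leaves a polynomial with constant term 90, so the system is type 1. Taking each input component in turn:
  • 3: tracked with zero error.
  • 4t: e_ss = 4/K_v with K_v=1/45 → 180.
  • 8t^2: a type-1 system cannot track it, e_ss → ∞.
The unbounded component dominates.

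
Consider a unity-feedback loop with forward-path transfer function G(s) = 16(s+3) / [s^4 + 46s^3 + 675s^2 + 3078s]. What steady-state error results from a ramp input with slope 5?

The denominator has no term below 3078s — 1 pole at s=0, type 1.
K_v = lim_{s→0} s·G(s) = 16·3 / 3078 = 8/513.
e_ss = 5/K_v = 5/(8/513) = 320.625.

320.625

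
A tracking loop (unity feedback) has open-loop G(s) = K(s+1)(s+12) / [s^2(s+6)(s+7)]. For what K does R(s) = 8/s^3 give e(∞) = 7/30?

120

G(s) has two factors of s in the denominator, so the system is type 2.
K_a = lim_{s→0} s^2·G(s) = K·1·12 / (6·7) = (2/7)·K.
e_ss = 8/K_a = 7/30 ⇒ K_a = 240/7 ⇒ K = (240/7)/(2/7) = 120.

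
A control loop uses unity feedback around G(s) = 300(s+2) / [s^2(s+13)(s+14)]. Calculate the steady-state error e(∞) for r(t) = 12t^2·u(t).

7.28

Two free integrators in G(s): this is a type 2 system.
K_a = lim_{s→0} s^2·G(s) = 300·2 / (13·14) = 300/91.
r(t) = 12t^2 gives R(s) = 24/s^3.
e_ss = 24/K_a = 24/(300/91) = 7.28.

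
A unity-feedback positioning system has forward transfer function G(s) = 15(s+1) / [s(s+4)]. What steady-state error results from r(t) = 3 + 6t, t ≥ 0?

G(s) has one factor of s in the denominator, so the system is type 1. By superposition:
  • 3: tracked with zero error.
  • 6t: e_ss = 6/K_v with K_v=3.75 → 1.6.
Total e_ss = 1.6.

1.6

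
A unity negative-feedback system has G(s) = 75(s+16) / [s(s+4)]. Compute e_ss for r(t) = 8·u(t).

0

The open loop has one pole at the origin → type 1 system.
A type-1 system has K_p = ∞, so it tracks a step input with zero steady-state error.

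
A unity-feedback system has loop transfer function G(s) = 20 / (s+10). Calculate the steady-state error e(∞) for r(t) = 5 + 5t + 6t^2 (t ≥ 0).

infinity

G(s) has no factors of s in the denominator, so the system is type 0. Treating each term separately:
  • 5: e_ss = 5/(1+K_p) with K_p=2 → 5/3.
  • 5t: a type-0 system cannot track it, e_ss → ∞.
  • 6t^2: a type-0 system cannot track it, e_ss → ∞.
The unbounded component dominates.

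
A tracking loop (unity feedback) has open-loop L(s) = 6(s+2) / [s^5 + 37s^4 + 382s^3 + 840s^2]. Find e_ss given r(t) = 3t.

Factoring s^2 from the denominator leaves a polynomial with constant term 840, so the system is type 2.
K_v = ∞ for a type-2 system; e_ss to a ramp is zero.

0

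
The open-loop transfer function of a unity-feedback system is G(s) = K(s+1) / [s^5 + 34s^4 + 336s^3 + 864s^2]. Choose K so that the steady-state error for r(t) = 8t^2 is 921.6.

15

Lowest-order denominator term is 864s^2, so the open loop has 2 poles at the origin → type 2 system.
K_a = lim_{s→0} s^2·G(s) = K·1 / 864 = (1/864)·K.
e_ss = 16/K_a = 921.6 ⇒ K_a = 5/288 ⇒ K = (5/288)/(1/864) = 15.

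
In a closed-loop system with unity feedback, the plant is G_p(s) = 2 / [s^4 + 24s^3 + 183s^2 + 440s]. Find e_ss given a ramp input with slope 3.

660

Lowest-order denominator term is 440s, so the open loop has 1 pole at the origin → type 1 system.
K_v = lim_{s→0} s·G_p(s) = 2 / 440 = 1/220.
e_ss = 3/K_v = 3/(1/220) = 660.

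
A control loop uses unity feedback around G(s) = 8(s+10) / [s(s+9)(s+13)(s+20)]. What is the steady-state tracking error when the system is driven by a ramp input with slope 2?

The open loop has one pole at the origin → type 1 system.
K_v = lim_{s→0} s·G(s) = 8·10 / (9·13·20) = 4/117.
e_ss = 2/K_v = 2/(4/117) = 58.5.

58.5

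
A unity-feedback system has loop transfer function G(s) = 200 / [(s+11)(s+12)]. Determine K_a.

0

The open loop has no poles at the origin → type 0 system.
K_a = lim_{s→0} s^2·G(s) = 0 (the extra factor of s kills the finite limit).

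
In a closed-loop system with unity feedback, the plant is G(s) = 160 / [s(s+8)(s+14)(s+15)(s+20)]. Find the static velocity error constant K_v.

System type = 1 (one pole at s=0).
K_v = lim_{s→0} s·G(s) = 160 / (8·14·15·20) = 1/210.

1/210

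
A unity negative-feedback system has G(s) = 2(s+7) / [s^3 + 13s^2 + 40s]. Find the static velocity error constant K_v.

The denominator has no term below 40s — 1 pole at s=0, type 1.
K_v = lim_{s→0} s·G(s) = 2·7 / 40 = 0.35.

0.35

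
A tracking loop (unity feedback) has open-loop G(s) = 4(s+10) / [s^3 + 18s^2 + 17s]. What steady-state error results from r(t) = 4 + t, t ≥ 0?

0.425

The denominator has no term below 17s — 1 pole at s=0, type 1. Taking each input component in turn:
  • 4: tracked with zero error.
  • t: e_ss = 1/K_v with K_v=40/17 → 0.425.
Total e_ss = 0.425.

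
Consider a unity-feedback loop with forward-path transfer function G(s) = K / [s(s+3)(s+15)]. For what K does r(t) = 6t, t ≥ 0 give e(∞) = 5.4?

One free integrator in G(s): this is a type 1 system.
K_v = lim_{s→0} s·G(s) = K / (3·15) = (1/45)·K.
e_ss = 6/K_v = 5.4 ⇒ K_v = 10/9 ⇒ K = (10/9)/(1/45) = 50.

50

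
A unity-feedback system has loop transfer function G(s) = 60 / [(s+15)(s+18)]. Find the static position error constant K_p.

2/9

System type = 0 (no poles at s=0).
K_p = lim_{s→0} G(s) = 60 / (15·18) = 2/9.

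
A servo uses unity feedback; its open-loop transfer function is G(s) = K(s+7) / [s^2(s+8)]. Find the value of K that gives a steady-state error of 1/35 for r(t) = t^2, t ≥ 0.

80

System type = 2 (two poles at s=0).
K_a = lim_{s→0} s^2·G(s) = K·7 / (8) = 0.875·K.
e_ss = 2/K_a = 1/35 ⇒ K_a = 70 ⇒ K = 70/0.875 = 80.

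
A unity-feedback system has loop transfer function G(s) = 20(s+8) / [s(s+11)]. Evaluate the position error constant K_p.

infinity

K_p = lim_{s→0} G(s); with 1 pole at the origin the limit diverges, so K_p = ∞.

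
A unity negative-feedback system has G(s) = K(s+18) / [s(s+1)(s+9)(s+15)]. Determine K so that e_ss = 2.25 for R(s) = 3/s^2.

10

System type = 1 (one pole at s=0).
K_v = lim_{s→0} s·G(s) = K·18 / (1·9·15) = (2/15)·K.
e_ss = 3/K_v = 2.25 ⇒ K_v = 4/3 ⇒ K = (4/3)/(2/15) = 10.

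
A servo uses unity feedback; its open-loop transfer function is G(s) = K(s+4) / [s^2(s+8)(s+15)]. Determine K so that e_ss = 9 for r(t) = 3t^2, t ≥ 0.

20

The open loop has two poles at the origin → type 2 system.
K_a = lim_{s→0} s^2·G(s) = K·4 / (8·15) = (1/30)·K.
e_ss = 6/K_a = 9 ⇒ K_a = 2/3 ⇒ K = (2/3)/(1/30) = 20.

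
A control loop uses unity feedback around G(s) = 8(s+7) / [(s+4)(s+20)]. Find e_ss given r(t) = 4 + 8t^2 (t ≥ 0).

No free integrators in G(s): this is a type 0 system. By superposition:
  • 4: e_ss = 4/(1+K_p) with K_p=0.7 → 40/17.
  • 8t^2: a type-0 system cannot track it, e_ss → ∞.
The unbounded component dominates.

infinity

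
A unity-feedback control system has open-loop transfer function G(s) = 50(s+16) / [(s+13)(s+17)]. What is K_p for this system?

800/221

No free integrators in G(s): this is a type 0 system.
K_p = lim_{s→0} G(s) = 50·16 / (13·17) = 800/221.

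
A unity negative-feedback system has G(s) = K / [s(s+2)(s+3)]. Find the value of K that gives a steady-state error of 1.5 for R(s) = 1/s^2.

4

The open loop has one pole at the origin → type 1 system.
K_v = lim_{s→0} s·G(s) = K / (2·3) = (1/6)·K.
e_ss = 1/K_v = 1.5 ⇒ K_v = 2/3 ⇒ K = (2/3)/(1/6) = 4.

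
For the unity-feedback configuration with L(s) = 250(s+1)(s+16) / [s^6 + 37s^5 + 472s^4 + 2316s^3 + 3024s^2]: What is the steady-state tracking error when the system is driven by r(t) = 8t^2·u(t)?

12.096

The denominator has no term below 3024s^2 — 2 poles at s=0, type 2.
K_a = lim_{s→0} s^2·L(s) = 250·1·16 / 3024 = 250/189.
r(t) = 8t^2 gives R(s) = 16/s^3.
e_ss = 16/K_a = 16/(250/189) = 12.096.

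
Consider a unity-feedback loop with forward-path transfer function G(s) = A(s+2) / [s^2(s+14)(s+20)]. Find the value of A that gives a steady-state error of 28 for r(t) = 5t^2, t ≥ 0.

Two free integrators in G(s): this is a type 2 system.
K_a = lim_{s→0} s^2·G(s) = A·2 / (14·20) = (1/140)·A.
e_ss = 10/K_a = 28 ⇒ K_a = 5/14 ⇒ A = (5/14)/(1/140) = 50.

50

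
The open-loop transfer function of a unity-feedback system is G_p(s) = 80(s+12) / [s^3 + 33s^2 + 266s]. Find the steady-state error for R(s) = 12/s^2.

Factoring s from the denominator leaves a polynomial with constant term 266, so the system is type 1.
K_v = lim_{s→0} s·G_p(s) = 80·12 / 266 = 480/133.
e_ss = 12/K_v = 12/(480/133) = 3.325.

3.325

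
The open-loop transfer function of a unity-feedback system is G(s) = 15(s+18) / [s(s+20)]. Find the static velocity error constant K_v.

13.5

System type = 1 (one pole at s=0).
K_v = lim_{s→0} s·G(s) = 15·18 / (20) = 13.5.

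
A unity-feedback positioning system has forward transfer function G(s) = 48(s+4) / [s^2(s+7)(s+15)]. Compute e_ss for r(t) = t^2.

35/32

The open loop has two poles at the origin → type 2 system.
K_a = lim_{s→0} s^2·G(s) = 48·4 / (7·15) = 64/35.
r(t) = t^2 gives R(s) = 2/s^3.
e_ss = 2/K_a = 2/(64/35) = 35/32.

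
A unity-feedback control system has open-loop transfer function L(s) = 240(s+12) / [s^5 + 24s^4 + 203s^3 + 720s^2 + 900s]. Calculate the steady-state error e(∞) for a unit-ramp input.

Factoring s from the denominator leaves a polynomial with constant term 900, so the system is type 1.
K_v = lim_{s→0} s·L(s) = 240·12 / 900 = 3.2.
e_ss = 1/K_v = 1/3.2 = 0.3125.

0.3125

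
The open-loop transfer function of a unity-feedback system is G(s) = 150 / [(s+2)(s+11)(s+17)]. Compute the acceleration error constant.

No free integrators in G(s): this is a type 0 system.
K_a = lim_{s→0} s^2·G(s) = 0 (the extra factor of s kills the finite limit).

0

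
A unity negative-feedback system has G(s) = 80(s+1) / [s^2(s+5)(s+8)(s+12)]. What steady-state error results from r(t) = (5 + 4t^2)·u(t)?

48

G(s) has two factors of s in the denominator, so the system is type 2. Treating each term separately:
  • 5: tracked with zero error.
  • 4t^2: e_ss = 8/K_a with K_a=1/6 → 48.
Total e_ss = 48.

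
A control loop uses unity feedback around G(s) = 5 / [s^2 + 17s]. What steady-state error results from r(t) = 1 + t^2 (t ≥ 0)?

infinity

The denominator has no term below 17s — 1 pole at s=0, type 1. Taking each input component in turn:
  • 1: tracked with zero error.
  • t^2: a type-1 system cannot track it, e_ss → ∞.
The unbounded component dominates.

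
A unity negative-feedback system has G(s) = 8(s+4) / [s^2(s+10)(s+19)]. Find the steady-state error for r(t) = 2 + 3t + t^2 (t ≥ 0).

Two free integrators in G(s): this is a type 2 system. Taking each input component in turn:
  • 2: tracked with zero error.
  • 3t: tracked with zero error.
  • t^2: e_ss = 2/K_a with K_a=16/95 → 11.875.
Total e_ss = 11.875.

11.875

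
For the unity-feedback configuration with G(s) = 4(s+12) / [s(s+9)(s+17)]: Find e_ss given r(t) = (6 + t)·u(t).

3.1875

The open loop has one pole at the origin → type 1 system. Taking each input component in turn:
  • 6: tracked with zero error.
  • t: e_ss = 1/K_v with K_v=16/51 → 3.1875.
Total e_ss = 3.1875.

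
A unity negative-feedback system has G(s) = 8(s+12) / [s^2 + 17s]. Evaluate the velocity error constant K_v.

96/17

Lowest-order denominator term is 17s, so the open loop has 1 pole at the origin → type 1 system.
K_v = lim_{s→0} s·G(s) = 8·12 / 17 = 96/17.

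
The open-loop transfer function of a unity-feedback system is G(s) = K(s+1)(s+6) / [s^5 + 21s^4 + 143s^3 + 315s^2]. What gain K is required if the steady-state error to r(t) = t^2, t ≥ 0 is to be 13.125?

8

Lowest-order denominator term is 315s^2, so the open loop has 2 poles at the origin → type 2 system.
K_a = lim_{s→0} s^2·G(s) = K·1·6 / 315 = (2/105)·K.
e_ss = 2/K_a = 13.125 ⇒ K_a = 16/105 ⇒ K = (16/105)/(2/105) = 8.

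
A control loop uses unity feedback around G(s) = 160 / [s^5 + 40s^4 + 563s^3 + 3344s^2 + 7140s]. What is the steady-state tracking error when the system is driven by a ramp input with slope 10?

446.25

The denominator has no term below 7140s — 1 pole at s=0, type 1.
K_v = lim_{s→0} s·G(s) = 160 / 7140 = 8/357.
e_ss = 10/K_v = 10/(8/357) = 446.25.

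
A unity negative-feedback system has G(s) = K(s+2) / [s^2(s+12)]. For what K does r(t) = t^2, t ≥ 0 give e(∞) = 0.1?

Two free integrators in G(s): this is a type 2 system.
K_a = lim_{s→0} s^2·G(s) = K·2 / (12) = (1/6)·K.
e_ss = 2/K_a = 0.1 ⇒ K_a = 20 ⇒ K = 20/(1/6) = 120.

120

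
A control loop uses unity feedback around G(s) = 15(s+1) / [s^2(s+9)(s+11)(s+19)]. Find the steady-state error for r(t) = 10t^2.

G(s) has two factors of s in the denominator, so the system is type 2.
K_a = lim_{s→0} s^2·G(s) = 15·1 / (9·11·19) = 5/627.
r(t) = 10t^2 gives R(s) = 20/s^3.
e_ss = 20/K_a = 20/(5/627) = 2508.

2508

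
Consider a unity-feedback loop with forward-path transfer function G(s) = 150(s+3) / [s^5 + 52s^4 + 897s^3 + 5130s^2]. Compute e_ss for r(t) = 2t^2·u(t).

The denominator has no term below 5130s^2 — 2 poles at s=0, type 2.
K_a = lim_{s→0} s^2·G(s) = 150·3 / 5130 = 5/57.
r(t) = 2t^2 gives R(s) = 4/s^3.
e_ss = 4/K_a = 4/(5/57) = 45.6.

45.6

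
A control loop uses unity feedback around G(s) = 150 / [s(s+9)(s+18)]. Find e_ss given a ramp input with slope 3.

3.24

G(s) has one factor of s in the denominator, so the system is type 1.
K_v = lim_{s→0} s·G(s) = 150 / (9·18) = 25/27.
e_ss = 3/K_v = 3/(25/27) = 3.24.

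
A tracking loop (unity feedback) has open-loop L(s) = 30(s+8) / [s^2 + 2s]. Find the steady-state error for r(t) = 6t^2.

infinity

Factoring s from the denominator leaves a polynomial with constant term 2, so the system is type 1.
For a type-1 system K_a = 0, so e_ss to a parabolic input is unbounded.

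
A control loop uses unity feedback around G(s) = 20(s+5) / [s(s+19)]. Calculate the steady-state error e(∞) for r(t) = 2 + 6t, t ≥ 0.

1.14

One free integrator in G(s): this is a type 1 system. Taking each input component in turn:
  • 2: tracked with zero error.
  • 6t: e_ss = 6/K_v with K_v=100/19 → 1.14.
Total e_ss = 1.14.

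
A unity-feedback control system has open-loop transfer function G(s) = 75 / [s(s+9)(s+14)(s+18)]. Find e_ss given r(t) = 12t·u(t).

362.88

G(s) has one factor of s in the denominator, so the system is type 1.
K_v = lim_{s→0} s·G(s) = 75 / (9·14·18) = 25/756.
e_ss = 12/K_v = 12/(25/756) = 362.88.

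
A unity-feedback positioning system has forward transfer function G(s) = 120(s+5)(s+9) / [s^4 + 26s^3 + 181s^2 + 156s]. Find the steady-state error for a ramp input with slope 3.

13/150

Factoring s from the denominator leaves a polynomial with constant term 156, so the system is type 1.
K_v = lim_{s→0} s·G(s) = 120·5·9 / 156 = 450/13.
e_ss = 3/K_v = 3/(450/13) = 13/150.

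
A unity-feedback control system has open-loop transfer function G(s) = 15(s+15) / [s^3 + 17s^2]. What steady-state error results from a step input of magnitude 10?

The denominator has no term below 17s^2 — 2 poles at s=0, type 2.
A type-2 system has K_p = ∞, so it tracks a step input with zero steady-state error.

0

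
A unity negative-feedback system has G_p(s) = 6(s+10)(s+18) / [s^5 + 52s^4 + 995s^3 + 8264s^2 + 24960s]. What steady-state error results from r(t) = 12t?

832/3

Factoring s from the denominator leaves a polynomial with constant term 24960, so the system is type 1.
K_v = lim_{s→0} s·G_p(s) = 6·10·18 / 24960 = 9/208.
e_ss = 12/K_v = 12/(9/208) = 832/3.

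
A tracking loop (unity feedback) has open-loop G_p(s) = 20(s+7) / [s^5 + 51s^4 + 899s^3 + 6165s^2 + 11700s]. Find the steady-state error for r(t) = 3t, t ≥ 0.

1755/7

Factoring s from the denominator leaves a polynomial with constant term 11700, so the system is type 1.
K_v = lim_{s→0} s·G_p(s) = 20·7 / 11700 = 7/585.
e_ss = 3/K_v = 3/(7/585) = 1755/7.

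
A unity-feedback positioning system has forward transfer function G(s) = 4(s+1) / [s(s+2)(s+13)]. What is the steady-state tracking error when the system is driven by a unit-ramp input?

6.5

System type = 1 (one pole at s=0).
K_v = lim_{s→0} s·G(s) = 4·1 / (2·13) = 2/13.
e_ss = 1/K_v = 1/(2/13) = 6.5.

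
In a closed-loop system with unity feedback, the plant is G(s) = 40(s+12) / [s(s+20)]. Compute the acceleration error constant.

One free integrator in G(s): this is a type 1 system.
K_a = lim_{s→0} s^2·G(s) = 0 (the extra factor of s kills the finite limit).

0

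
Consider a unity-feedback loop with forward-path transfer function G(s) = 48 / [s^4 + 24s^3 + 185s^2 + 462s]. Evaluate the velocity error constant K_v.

Factoring s from the denominator leaves a polynomial with constant term 462, so the system is type 1.
K_v = lim_{s→0} s·G(s) = 48 / 462 = 8/77.

8/77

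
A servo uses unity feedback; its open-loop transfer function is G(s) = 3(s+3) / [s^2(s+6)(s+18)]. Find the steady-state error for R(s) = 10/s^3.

G(s) has two factors of s in the denominator, so the system is type 2.
K_a = lim_{s→0} s^2·G(s) = 3·3 / (6·18) = 1/12.
r(t) = 5t^2 gives R(s) = 10/s^3.
e_ss = 10/K_a = 10/(1/12) = 120.

120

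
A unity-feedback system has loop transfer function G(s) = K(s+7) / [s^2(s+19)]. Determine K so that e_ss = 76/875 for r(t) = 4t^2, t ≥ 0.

Two free integrators in G(s): this is a type 2 system.
K_a = lim_{s→0} s^2·G(s) = K·7 / (19) = (7/19)·K.
e_ss = 8/K_a = 76/875 ⇒ K_a = 1750/19 ⇒ K = (1750/19)/(7/19) = 250.

250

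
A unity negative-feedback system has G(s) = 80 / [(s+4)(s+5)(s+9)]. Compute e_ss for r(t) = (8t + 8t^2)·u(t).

infinity

No free integrators in G(s): this is a type 0 system. Taking each input component in turn:
  • 8t: a type-0 system cannot track it, e_ss → ∞.
  • 8t^2: a type-0 system cannot track it, e_ss → ∞.
The unbounded component dominates.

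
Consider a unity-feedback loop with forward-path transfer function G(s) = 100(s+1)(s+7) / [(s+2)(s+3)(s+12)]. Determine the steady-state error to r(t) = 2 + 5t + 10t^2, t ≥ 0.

infinity

System type = 0 (no poles at s=0). Taking each input component in turn:
  • 2: e_ss = 2/(1+K_p) with K_p=175/18 → 36/193.
  • 5t: a type-0 system cannot track it, e_ss → ∞.
  • 10t^2: a type-0 system cannot track it, e_ss → ∞.
The unbounded component dominates.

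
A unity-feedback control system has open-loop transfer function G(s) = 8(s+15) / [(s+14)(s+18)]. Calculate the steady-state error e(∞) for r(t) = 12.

System type = 0 (no poles at s=0).
K_p = lim_{s→0} G(s) = 8·15 / (14·18) = 10/21.
e_ss = 12/(1 + K_p) = 12/(31/21) = 252/31.

252/31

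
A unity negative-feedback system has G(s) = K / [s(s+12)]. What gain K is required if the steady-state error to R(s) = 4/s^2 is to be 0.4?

120

One free integrator in G(s): this is a type 1 system.
K_v = lim_{s→0} s·G(s) = K / (12) = (1/12)·K.
e_ss = 4/K_v = 0.4 ⇒ K_v = 10 ⇒ K = 10/(1/12) = 120.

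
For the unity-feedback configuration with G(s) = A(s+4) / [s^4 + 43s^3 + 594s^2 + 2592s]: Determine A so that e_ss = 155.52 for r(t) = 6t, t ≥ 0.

25

Factoring s from the denominator leaves a polynomial with constant term 2592, so the system is type 1.
K_v = lim_{s→0} s·G(s) = A·4 / 2592 = (1/648)·A.
e_ss = 6/K_v = 155.52 ⇒ K_v = 25/648 ⇒ A = (25/648)/(1/648) = 25.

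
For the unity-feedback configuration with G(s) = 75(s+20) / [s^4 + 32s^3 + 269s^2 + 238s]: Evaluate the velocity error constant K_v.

The denominator has no term below 238s — 1 pole at s=0, type 1.
K_v = lim_{s→0} s·G(s) = 75·20 / 238 = 750/119.

750/119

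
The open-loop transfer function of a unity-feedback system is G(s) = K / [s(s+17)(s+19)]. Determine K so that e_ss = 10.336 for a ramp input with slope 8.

The open loop has one pole at the origin → type 1 system.
K_v = lim_{s→0} s·G(s) = K / (17·19) = (1/323)·K.
e_ss = 8/K_v = 10.336 ⇒ K_v = 250/323 ⇒ K = (250/323)/(1/323) = 250.

250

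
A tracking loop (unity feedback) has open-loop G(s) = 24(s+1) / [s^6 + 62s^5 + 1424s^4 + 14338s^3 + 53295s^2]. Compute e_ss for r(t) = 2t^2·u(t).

8882.5

Factoring s^2 from the denominator leaves a polynomial with constant term 53295, so the system is type 2.
K_a = lim_{s→0} s^2·G(s) = 24·1 / 53295 = 8/17765.
r(t) = 2t^2 gives R(s) = 4/s^3.
e_ss = 4/K_a = 4/(8/17765) = 8882.5.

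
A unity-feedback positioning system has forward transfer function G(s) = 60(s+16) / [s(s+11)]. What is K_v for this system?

One free integrator in G(s): this is a type 1 system.
K_v = lim_{s→0} s·G(s) = 60·16 / (11) = 960/11.

960/11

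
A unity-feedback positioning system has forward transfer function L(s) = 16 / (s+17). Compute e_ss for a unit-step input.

17/33

The open loop has no poles at the origin → type 0 system.
K_p = lim_{s→0} L(s) = 16 / (17) = 16/17.
e_ss = 1/(1 + K_p) = 1/(33/17) = 17/33.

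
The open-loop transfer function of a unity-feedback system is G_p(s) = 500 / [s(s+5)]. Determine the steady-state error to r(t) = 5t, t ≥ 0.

0.05

One free integrator in G_p(s): this is a type 1 system.
K_v = lim_{s→0} s·G_p(s) = 500 / (5) = 100.
e_ss = 5/K_v = 5/100 = 0.05.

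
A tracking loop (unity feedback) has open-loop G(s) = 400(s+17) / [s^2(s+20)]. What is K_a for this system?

340

System type = 2 (two poles at s=0).
K_a = lim_{s→0} s^2·G(s) = 400·17 / (20) = 340.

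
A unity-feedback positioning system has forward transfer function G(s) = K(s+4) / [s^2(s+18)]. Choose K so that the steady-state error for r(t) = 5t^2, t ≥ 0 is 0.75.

Two free integrators in G(s): this is a type 2 system.
K_a = lim_{s→0} s^2·G(s) = K·4 / (18) = (2/9)·K.
e_ss = 10/K_a = 0.75 ⇒ K_a = 40/3 ⇒ K = (40/3)/(2/9) = 60.

60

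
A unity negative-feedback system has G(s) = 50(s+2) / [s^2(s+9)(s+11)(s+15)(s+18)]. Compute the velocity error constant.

K_v = lim_{s→0} s·G(s); with 2 poles at the origin the limit diverges, so K_v = ∞.

infinity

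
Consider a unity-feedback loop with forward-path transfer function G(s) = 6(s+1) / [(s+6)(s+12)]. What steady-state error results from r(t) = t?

No free integrators in G(s): this is a type 0 system.
For a type-0 system K_v = 0, so e_ss to a ramp input is unbounded.

infinity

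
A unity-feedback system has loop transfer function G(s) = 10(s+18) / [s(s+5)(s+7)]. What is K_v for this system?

36/7

System type = 1 (one pole at s=0).
K_v = lim_{s→0} s·G(s) = 10·18 / (5·7) = 36/7.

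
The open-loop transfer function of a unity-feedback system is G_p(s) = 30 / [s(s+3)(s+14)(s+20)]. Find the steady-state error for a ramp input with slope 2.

One free integrator in G_p(s): this is a type 1 system.
K_v = lim_{s→0} s·G_p(s) = 30 / (3·14·20) = 1/28.
e_ss = 2/K_v = 2/(1/28) = 56.

56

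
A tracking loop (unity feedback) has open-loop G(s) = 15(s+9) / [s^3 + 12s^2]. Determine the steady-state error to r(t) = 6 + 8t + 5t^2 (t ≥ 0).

8/9

The denominator has no term below 12s^2 — 2 poles at s=0, type 2. Taking each input component in turn:
  • 6: tracked with zero error.
  • 8t: tracked with zero error.
  • 5t^2: e_ss = 10/K_a with K_a=11.25 → 8/9.
Total e_ss = 8/9.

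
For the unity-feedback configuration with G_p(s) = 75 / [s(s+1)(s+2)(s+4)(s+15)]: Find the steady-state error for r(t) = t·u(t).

1.6

One free integrator in G_p(s): this is a type 1 system.
K_v = lim_{s→0} s·G_p(s) = 75 / (1·2·4·15) = 0.625.
e_ss = 1/K_v = 1/0.625 = 1.6.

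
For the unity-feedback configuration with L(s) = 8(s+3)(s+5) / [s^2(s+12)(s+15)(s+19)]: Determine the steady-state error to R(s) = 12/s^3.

342

System type = 2 (two poles at s=0).
K_a = lim_{s→0} s^2·L(s) = 8·3·5 / (12·15·19) = 2/57.
r(t) = 6t^2 gives R(s) = 12/s^3.
e_ss = 12/K_a = 12/(2/57) = 342.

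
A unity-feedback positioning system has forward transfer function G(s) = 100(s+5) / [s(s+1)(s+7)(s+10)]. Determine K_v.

50/7

G(s) has one factor of s in the denominator, so the system is type 1.
K_v = lim_{s→0} s·G(s) = 100·5 / (1·7·10) = 50/7.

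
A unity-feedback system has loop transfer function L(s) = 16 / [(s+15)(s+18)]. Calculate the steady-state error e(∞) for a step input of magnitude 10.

System type = 0 (no poles at s=0).
K_p = lim_{s→0} L(s) = 16 / (15·18) = 8/135.
e_ss = 10/(1 + K_p) = 10/(143/135) = 1350/143.

1350/143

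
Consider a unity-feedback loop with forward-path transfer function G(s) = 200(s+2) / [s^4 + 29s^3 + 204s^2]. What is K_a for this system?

100/51

The denominator has no term below 204s^2 — 2 poles at s=0, type 2.
K_a = lim_{s→0} s^2·G(s) = 200·2 / 204 = 100/51.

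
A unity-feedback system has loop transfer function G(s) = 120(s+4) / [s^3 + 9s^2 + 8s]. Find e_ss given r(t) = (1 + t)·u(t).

1/60

The denominator has no term below 8s — 1 pole at s=0, type 1. Taking each input component in turn:
  • 1: tracked with zero error.
  • t: e_ss = 1/K_v with K_v=60 → 1/60.
Total e_ss = 1/60.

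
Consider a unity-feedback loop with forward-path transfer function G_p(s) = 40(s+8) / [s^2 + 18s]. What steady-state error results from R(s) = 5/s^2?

9/32

The denominator has no term below 18s — 1 pole at s=0, type 1.
K_v = lim_{s→0} s·G_p(s) = 40·8 / 18 = 160/9.
e_ss = 5/K_v = 5/(160/9) = 9/32.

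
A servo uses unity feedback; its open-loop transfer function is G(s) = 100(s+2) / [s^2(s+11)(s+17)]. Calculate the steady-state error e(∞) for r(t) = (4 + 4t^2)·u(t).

Two free integrators in G(s): this is a type 2 system. By superposition:
  • 4: tracked with zero error.
  • 4t^2: e_ss = 8/K_a with K_a=200/187 → 7.48.
Total e_ss = 7.48.

7.48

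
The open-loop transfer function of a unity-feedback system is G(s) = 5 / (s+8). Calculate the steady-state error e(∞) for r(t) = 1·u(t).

The open loop has no poles at the origin → type 0 system.
K_p = lim_{s→0} G(s) = 5 / (8) = 0.625.
e_ss = 1/(1 + K_p) = 1/1.625 = 8/13.

8/13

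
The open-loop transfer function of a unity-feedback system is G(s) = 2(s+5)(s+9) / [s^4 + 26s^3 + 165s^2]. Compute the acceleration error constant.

6/11

Factoring s^2 from the denominator leaves a polynomial with constant term 165, so the system is type 2.
K_a = lim_{s→0} s^2·G(s) = 2·5·9 / 165 = 6/11.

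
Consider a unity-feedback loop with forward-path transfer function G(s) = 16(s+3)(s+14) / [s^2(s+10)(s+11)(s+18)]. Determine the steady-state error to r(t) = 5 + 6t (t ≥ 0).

The open loop has two poles at the origin → type 2 system. Taking each input component in turn:
  • 5: tracked with zero error.
  • 6t: tracked with zero error.
Total e_ss = 0.

0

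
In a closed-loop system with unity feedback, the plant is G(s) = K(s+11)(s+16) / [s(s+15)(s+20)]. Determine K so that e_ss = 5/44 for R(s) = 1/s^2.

The open loop has one pole at the origin → type 1 system.
K_v = lim_{s→0} s·G(s) = K·11·16 / (15·20) = (44/75)·K.
e_ss = 1/K_v = 5/44 ⇒ K_v = 8.8 ⇒ K = 8.8/(44/75) = 15.

15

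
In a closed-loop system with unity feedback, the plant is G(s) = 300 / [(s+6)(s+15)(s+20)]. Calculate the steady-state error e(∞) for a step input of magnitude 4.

No free integrators in G(s): this is a type 0 system.
K_p = lim_{s→0} G(s) = 300 / (6·15·20) = 1/6.
e_ss = 4/(1 + K_p) = 4/(7/6) = 24/7.

24/7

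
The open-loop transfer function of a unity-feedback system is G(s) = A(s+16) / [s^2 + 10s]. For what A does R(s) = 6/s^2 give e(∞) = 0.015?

250

The denominator has no term below 10s — 1 pole at s=0, type 1.
K_v = lim_{s→0} s·G(s) = A·16 / 10 = 1.6·A.
e_ss = 6/K_v = 0.015 ⇒ K_v = 400 ⇒ A = 400/1.6 = 250.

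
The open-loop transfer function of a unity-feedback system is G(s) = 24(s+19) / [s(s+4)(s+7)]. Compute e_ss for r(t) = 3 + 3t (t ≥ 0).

System type = 1 (one pole at s=0). Taking each input component in turn:
  • 3: tracked with zero error.
  • 3t: e_ss = 3/K_v with K_v=114/7 → 7/38.
Total e_ss = 7/38.

7/38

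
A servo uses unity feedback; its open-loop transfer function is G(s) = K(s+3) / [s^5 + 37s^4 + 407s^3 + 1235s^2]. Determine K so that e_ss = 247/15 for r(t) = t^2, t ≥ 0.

Factoring s^2 from the denominator leaves a polynomial with constant term 1235, so the system is type 2.
K_a = lim_{s→0} s^2·G(s) = K·3 / 1235 = (3/1235)·K.
e_ss = 2/K_a = 247/15 ⇒ K_a = 30/247 ⇒ K = (30/247)/(3/1235) = 50.

50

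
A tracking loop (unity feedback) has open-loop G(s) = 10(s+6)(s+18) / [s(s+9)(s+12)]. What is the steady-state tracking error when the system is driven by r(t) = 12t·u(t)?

1.2

System type = 1 (one pole at s=0).
K_v = lim_{s→0} s·G(s) = 10·6·18 / (9·12) = 10.
e_ss = 12/K_v = 12/10 = 1.2.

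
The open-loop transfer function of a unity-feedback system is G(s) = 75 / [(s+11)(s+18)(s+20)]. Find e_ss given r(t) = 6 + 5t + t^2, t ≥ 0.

G(s) has no factors of s in the denominator, so the system is type 0. Treating each term separately:
  • 6: e_ss = 6/(1+K_p) with K_p=5/264 → 1584/269.
  • 5t: a type-0 system cannot track it, e_ss → ∞.
  • t^2: a type-0 system cannot track it, e_ss → ∞.
The unbounded component dominates.

infinity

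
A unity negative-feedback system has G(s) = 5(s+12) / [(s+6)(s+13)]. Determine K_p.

No free integrators in G(s): this is a type 0 system.
K_p = lim_{s→0} G(s) = 5·12 / (6·13) = 10/13.

10/13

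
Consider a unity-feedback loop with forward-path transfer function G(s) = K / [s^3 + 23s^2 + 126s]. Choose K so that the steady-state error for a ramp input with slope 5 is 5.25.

120

Lowest-order denominator term is 126s, so the open loop has 1 pole at the origin → type 1 system.
K_v = lim_{s→0} s·G(s) = K / 126 = (1/126)·K.
e_ss = 5/K_v = 5.25 ⇒ K_v = 20/21 ⇒ K = (20/21)/(1/126) = 120.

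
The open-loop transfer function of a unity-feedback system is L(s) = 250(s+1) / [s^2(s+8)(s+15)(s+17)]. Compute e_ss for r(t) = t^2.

System type = 2 (two poles at s=0).
K_a = lim_{s→0} s^2·L(s) = 250·1 / (8·15·17) = 25/204.
r(t) = t^2 gives R(s) = 2/s^3.
e_ss = 2/K_a = 2/(25/204) = 16.32.

16.32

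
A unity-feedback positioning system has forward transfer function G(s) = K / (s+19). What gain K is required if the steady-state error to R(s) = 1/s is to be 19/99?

System type = 0 (no poles at s=0).
K_p = lim_{s→0} G(s) = K / (19) = (1/19)·K.
e_ss = 1/(1 + K_p) = 19/99 ⇒ 1 + (1/19)·K = 99/19 ⇒ K = 80.

80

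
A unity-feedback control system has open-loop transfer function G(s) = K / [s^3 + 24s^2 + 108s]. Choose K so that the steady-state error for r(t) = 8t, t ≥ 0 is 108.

The denominator has no term below 108s — 1 pole at s=0, type 1.
K_v = lim_{s→0} s·G(s) = K / 108 = (1/108)·K.
e_ss = 8/K_v = 108 ⇒ K_v = 2/27 ⇒ K = (2/27)/(1/108) = 8.

8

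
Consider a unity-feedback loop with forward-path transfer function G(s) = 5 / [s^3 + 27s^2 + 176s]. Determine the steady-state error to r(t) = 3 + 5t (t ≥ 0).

176

Lowest-order denominator term is 176s, so the open loop has 1 pole at the origin → type 1 system. Treating each term separately:
  • 3: tracked with zero error.
  • 5t: e_ss = 5/K_v with K_v=5/176 → 176.
Total e_ss = 176.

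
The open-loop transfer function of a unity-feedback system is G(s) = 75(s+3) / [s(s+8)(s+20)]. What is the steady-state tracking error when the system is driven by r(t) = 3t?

32/15

G(s) has one factor of s in the denominator, so the system is type 1.
K_v = lim_{s→0} s·G(s) = 75·3 / (8·20) = 45/32.
e_ss = 3/K_v = 3/(45/32) = 32/15.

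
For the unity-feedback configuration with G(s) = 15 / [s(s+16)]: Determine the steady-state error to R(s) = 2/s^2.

32/15

One free integrator in G(s): this is a type 1 system.
K_v = lim_{s→0} s·G(s) = 15 / (16) = 0.9375.
e_ss = 2/K_v = 2/0.9375 = 32/15.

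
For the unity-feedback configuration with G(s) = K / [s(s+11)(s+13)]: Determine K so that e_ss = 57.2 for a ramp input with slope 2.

5

One free integrator in G(s): this is a type 1 system.
K_v = lim_{s→0} s·G(s) = K / (11·13) = (1/143)·K.
e_ss = 2/K_v = 57.2 ⇒ K_v = 5/143 ⇒ K = (5/143)/(1/143) = 5.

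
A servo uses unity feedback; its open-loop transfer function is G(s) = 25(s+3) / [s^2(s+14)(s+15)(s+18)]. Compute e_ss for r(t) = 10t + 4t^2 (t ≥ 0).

403.2

System type = 2 (two poles at s=0). Treating each term separately:
  • 10t: tracked with zero error.
  • 4t^2: e_ss = 8/K_a with K_a=5/252 → 403.2.
Total e_ss = 403.2.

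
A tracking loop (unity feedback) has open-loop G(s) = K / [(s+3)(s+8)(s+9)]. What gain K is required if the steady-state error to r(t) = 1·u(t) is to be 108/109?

No free integrators in G(s): this is a type 0 system.
K_p = lim_{s→0} G(s) = K / (3·8·9) = (1/216)·K.
e_ss = 1/(1 + K_p) = 108/109 ⇒ 1 + (1/216)·K = 109/108 ⇒ K = 2.

2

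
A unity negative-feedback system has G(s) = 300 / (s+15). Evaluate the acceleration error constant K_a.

0

System type = 0 (no poles at s=0).
K_a = lim_{s→0} s^2·G(s) = 0 (the extra factor of s kills the finite limit).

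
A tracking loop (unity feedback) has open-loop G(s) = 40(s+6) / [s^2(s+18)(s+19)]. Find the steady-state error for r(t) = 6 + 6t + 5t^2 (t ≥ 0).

14.25

The open loop has two poles at the origin → type 2 system. Taking each input component in turn:
  • 6: tracked with zero error.
  • 6t: tracked with zero error.
  • 5t^2: e_ss = 10/K_a with K_a=40/57 → 14.25.
Total e_ss = 14.25.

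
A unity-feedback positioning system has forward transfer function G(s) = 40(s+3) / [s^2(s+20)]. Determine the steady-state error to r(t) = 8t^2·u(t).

8/3

G(s) has two factors of s in the denominator, so the system is type 2.
K_a = lim_{s→0} s^2·G(s) = 40·3 / (20) = 6.
r(t) = 8t^2 gives R(s) = 16/s^3.
e_ss = 16/K_a = 16/6 = 8/3.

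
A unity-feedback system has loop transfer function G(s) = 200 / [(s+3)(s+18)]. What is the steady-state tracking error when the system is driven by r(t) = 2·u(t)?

G(s) has no factors of s in the denominator, so the system is type 0.
K_p = lim_{s→0} G(s) = 200 / (3·18) = 100/27.
e_ss = 2/(1 + K_p) = 2/(127/27) = 54/127.

54/127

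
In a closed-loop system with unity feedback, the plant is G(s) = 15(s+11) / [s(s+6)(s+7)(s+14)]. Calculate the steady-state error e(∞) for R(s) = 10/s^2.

392/11

System type = 1 (one pole at s=0).
K_v = lim_{s→0} s·G(s) = 15·11 / (6·7·14) = 55/196.
e_ss = 10/K_v = 10/(55/196) = 392/11.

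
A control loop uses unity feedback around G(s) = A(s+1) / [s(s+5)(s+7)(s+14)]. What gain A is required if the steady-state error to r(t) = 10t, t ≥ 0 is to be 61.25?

80

The open loop has one pole at the origin → type 1 system.
K_v = lim_{s→0} s·G(s) = A·1 / (5·7·14) = (1/490)·A.
e_ss = 10/K_v = 61.25 ⇒ K_v = 8/49 ⇒ A = (8/49)/(1/490) = 80.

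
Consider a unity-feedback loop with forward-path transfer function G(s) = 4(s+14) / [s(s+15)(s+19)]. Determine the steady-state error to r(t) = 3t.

System type = 1 (one pole at s=0).
K_v = lim_{s→0} s·G(s) = 4·14 / (15·19) = 56/285.
e_ss = 3/K_v = 3/(56/285) = 855/56.

855/56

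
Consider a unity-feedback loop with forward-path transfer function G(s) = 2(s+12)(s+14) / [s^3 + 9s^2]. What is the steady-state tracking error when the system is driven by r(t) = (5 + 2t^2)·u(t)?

3/28

Lowest-order denominator term is 9s^2, so the open loop has 2 poles at the origin → type 2 system. Taking each input component in turn:
  • 5: tracked with zero error.
  • 2t^2: e_ss = 4/K_a with K_a=112/3 → 3/28.
Total e_ss = 3/28.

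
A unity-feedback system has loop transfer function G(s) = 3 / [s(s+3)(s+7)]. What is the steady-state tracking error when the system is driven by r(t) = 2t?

14

G(s) has one factor of s in the denominator, so the system is type 1.
K_v = lim_{s→0} s·G(s) = 3 / (3·7) = 1/7.
e_ss = 2/K_v = 2/(1/7) = 14.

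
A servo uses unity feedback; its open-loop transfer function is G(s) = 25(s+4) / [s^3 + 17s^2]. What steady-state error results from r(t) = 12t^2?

Lowest-order denominator term is 17s^2, so the open loop has 2 poles at the origin → type 2 system.
K_a = lim_{s→0} s^2·G(s) = 25·4 / 17 = 100/17.
r(t) = 12t^2 gives R(s) = 24/s^3.
e_ss = 24/K_a = 24/(100/17) = 4.08.

4.08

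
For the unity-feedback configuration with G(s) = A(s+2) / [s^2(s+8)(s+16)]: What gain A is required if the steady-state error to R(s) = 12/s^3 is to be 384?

Two free integrators in G(s): this is a type 2 system.
K_a = lim_{s→0} s^2·G(s) = A·2 / (8·16) = (1/64)·A.
e_ss = 12/K_a = 384 ⇒ K_a = 1/32 ⇒ A = (1/32)/(1/64) = 2.

2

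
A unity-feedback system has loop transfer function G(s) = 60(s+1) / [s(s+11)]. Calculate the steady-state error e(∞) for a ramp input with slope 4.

G(s) has one factor of s in the denominator, so the system is type 1.
K_v = lim_{s→0} s·G(s) = 60·1 / (11) = 60/11.
e_ss = 4/K_v = 4/(60/11) = 11/15.

11/15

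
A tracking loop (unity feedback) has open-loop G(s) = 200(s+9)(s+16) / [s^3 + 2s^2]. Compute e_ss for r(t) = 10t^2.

1/720

Lowest-order denominator term is 2s^2, so the open loop has 2 poles at the origin → type 2 system.
K_a = lim_{s→0} s^2·G(s) = 200·9·16 / 2 = 14400.
r(t) = 10t^2 gives R(s) = 20/s^3.
e_ss = 20/K_a = 20/14400 = 1/720.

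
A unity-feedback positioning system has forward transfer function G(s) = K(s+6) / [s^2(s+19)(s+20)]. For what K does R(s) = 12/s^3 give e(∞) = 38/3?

60

System type = 2 (two poles at s=0).
K_a = lim_{s→0} s^2·G(s) = K·6 / (19·20) = (3/190)·K.
e_ss = 12/K_a = 38/3 ⇒ K_a = 18/19 ⇒ K = (18/19)/(3/190) = 60.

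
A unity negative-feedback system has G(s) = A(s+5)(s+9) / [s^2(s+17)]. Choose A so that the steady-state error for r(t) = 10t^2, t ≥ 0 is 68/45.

Two free integrators in G(s): this is a type 2 system.
K_a = lim_{s→0} s^2·G(s) = A·5·9 / (17) = (45/17)·A.
e_ss = 20/K_a = 68/45 ⇒ K_a = 225/17 ⇒ A = (225/17)/(45/17) = 5.

5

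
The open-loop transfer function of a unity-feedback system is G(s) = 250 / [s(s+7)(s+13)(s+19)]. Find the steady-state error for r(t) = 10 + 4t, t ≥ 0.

27.664

The open loop has one pole at the origin → type 1 system. Taking each input component in turn:
  • 10: tracked with zero error.
  • 4t: e_ss = 4/K_v with K_v=250/1729 → 27.664.
Total e_ss = 27.664.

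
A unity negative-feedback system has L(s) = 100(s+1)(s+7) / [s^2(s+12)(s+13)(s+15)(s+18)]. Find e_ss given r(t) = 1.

0

Two free integrators in L(s): this is a type 2 system.
K_p = ∞ for a type-2 system; e_ss to a step is zero.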